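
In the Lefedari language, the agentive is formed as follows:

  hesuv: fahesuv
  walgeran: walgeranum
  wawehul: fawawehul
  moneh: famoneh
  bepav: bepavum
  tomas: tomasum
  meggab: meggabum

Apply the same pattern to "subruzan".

bepav and hesuv both end in -v yet inflect differently (bepavum, fahesuv), so the final letter is not what conditions the rule; the last vowel is.
"subruzan" has last vowel 'a'. The stems whose last vowel is 'a' (walgeran → walgeranum, tomas → tomasum, meggab → meggabum) add -um.
So subruzan → subruzanum.

subruzanum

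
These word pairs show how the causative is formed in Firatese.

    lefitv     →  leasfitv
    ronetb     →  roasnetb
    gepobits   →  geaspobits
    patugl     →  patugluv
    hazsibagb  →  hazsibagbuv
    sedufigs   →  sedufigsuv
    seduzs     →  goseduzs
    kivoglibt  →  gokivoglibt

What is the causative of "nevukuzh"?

"nevukuzh" has second-to-last letter 'z'. The one such stem in the data (seduzs → goseduzs) adds the prefix go-, so the same rule applies.
So nevukuzh → gonevukuzh.

gonevukuzh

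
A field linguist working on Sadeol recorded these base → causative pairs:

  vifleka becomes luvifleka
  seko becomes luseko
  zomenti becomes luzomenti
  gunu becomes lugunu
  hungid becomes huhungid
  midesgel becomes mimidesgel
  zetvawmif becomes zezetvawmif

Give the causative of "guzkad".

"guzkad" ends in a consonant. The stems ending in a consonant (hungid → huhungid, midesgel → mimidesgel, zetvawmif → zezetvawmif) repeat the first consonant+vowel as a prefix.
The other pattern: stems ending in a vowel add the prefix lu-.
So guzkad → guguzkad.

guguzkad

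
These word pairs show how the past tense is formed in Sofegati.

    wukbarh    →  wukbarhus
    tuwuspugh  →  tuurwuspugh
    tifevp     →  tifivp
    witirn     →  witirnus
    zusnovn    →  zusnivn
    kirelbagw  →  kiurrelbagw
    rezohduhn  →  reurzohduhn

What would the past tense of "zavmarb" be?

witirn and zusnovn both end in -n yet inflect differently (witirnus, zusnivn), so the final letter is not what conditions the rule; the second-to-last letter is.
"zavmarb" has second-to-last letter 'r'. The stems whose second-to-last letter is 'r' (witirn → witirnus, wukbarh → wukbarhus) add -us.
So zavmarb → zavmarbus.

zavmarbus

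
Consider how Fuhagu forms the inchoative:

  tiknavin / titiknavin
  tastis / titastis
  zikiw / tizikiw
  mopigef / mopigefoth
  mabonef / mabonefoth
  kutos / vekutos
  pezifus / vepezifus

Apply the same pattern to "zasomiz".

tizasomiz

tastis and kutos both end in -s yet inflect differently (titastis, vekutos), so the final letter is not what conditions the rule; the last vowel is.
"zasomiz" has last vowel 'i'. The stems whose last vowel is 'i' (tiknavin → titiknavin, tastis → titastis, zikiw → tizikiw) add the prefix ti-.
The other patterns: stems whose last vowel is 'e' add -oth; stems whose last vowel is 'o' or 'u' add the prefix ve-.
So zasomiz → tizasomiz.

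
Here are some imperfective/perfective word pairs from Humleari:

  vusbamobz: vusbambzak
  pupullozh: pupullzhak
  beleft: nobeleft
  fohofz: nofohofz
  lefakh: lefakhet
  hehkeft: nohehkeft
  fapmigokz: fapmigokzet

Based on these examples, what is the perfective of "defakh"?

fapmigokz and fohofz both end in -z yet inflect differently (fapmigokzet, nofohofz), so the final letter is not what conditions the rule; the second-to-last letter is.
"defakh" has second-to-last letter 'k'. The stems whose second-to-last letter is 'k' (fapmigokz → fapmigokzet, lefakh → lefakhet) add -et.
So defakh → defakhet.

defakhet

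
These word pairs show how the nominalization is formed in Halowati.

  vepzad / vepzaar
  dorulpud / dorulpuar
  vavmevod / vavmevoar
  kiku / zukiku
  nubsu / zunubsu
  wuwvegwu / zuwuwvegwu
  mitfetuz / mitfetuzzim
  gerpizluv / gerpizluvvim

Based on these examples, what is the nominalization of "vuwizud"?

"vuwizud" ends in -d. The stems ending in -d (vepzad → vepzaar, dorulpud → dorulpuar, vavmevod → vavmevoar) drop the final letter and add -ar.
The other patterns: stems ending in -u add the prefix zu-; stems ending in -v or -z double the final consonant and add -im.
So vuwizud → vuwizuar.

vuwizuar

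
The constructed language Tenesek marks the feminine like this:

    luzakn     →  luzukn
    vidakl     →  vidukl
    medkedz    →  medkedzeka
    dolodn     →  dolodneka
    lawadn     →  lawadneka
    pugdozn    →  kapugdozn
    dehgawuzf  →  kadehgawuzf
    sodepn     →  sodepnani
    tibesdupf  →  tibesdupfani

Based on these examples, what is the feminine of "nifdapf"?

nifdapfani

"nifdapf" has second-to-last letter 'p'. The stems whose second-to-last letter is 'p' (sodepn → sodepnani, tibesdupf → tibesdupfani) add -ani.
The other patterns: stems whose second-to-last letter is 'k' change the last vowel to 'u'; stems whose second-to-last letter is 'd' add -eka; stems whose second-to-last letter is 'z' add the prefix ka-.
So nifdapf → nifdapfani.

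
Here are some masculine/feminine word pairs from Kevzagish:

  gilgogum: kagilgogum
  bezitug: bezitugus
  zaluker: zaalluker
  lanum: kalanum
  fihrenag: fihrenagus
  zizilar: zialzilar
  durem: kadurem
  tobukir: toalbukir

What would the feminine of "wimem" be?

kawimem

lanum and bezitug both have last vowel 'u' yet inflect differently (kalanum, bezitugus), so the last vowel is not what conditions the rule; the final letter is.
"wimem" ends in -m. The stems ending in -m (durem → kadurem, lanum → kalanum, gilgogum → kagilgogum) add the prefix ka-.
The other patterns: stems ending in -g add -us; stems ending in -r insert -al- after the first vowel.
So wimem → kawimem.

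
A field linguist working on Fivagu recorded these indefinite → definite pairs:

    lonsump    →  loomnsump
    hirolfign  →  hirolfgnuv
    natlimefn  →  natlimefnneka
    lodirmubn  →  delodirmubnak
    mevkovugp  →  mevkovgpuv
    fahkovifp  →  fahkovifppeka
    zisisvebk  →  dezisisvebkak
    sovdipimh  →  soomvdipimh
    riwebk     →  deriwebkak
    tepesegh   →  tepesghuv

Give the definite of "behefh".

behefhheka

hirolfign and lodirmubn both end in -n yet inflect differently (hirolfgnuv, delodirmubnak), so the final letter is not what conditions the rule; the second-to-last letter is.
"behefh" has second-to-last letter 'f'. The stems whose second-to-last letter is 'f' (fahkovifp → fahkovifppeka, natlimefn → natlimefnneka) double the final consonant and add -eka.
The other patterns: stems whose second-to-last letter is 'g' delete the last vowel and add -uv; stems whose second-to-last letter is 'b' add de- … -ak around the stem; stems whose second-to-last letter is 'm' insert -om- after the first vowel.
So behefh → behefhheka.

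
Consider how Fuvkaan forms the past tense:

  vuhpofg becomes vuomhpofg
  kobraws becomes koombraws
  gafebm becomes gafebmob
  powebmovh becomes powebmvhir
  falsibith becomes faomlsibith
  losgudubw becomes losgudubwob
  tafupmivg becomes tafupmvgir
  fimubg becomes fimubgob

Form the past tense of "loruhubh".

loruhubhob

tafupmivg and fimubg both end in -g yet inflect differently (tafupmvgir, fimubgob), so the final letter is not what conditions the rule; the second-to-last letter is.
"loruhubh" has second-to-last letter 'b'. The stems whose second-to-last letter is 'b' (gafebm → gafebmob, losgudubw → losgudubwob, fimubg → fimubgob) add -ob.
The other patterns: stems whose second-to-last letter is 'v' delete the last vowel and add -ir; stems whose second-to-last letter is 'f', 't' or 'w' insert -om- after the first vowel.
So loruhubh → loruhubhob.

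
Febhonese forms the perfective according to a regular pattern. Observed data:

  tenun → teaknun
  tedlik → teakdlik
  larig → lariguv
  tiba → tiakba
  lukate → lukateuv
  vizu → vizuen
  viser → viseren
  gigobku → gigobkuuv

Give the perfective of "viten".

vitenen

"viten" begins with v-. The stems beginning with v- (viser → viseren, vizu → vizuen) add -en.
The other patterns: stems beginning with t- insert -ak- after the first vowel; stems beginning with g- or l- add -uv.
So viten → vitenen.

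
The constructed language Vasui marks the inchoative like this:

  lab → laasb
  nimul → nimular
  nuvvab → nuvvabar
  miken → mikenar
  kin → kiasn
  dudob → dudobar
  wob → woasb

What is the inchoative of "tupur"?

tupurar

miken and kin both end in -n yet inflect differently (mikenar, kiasn), so the final letter is not what conditions the rule; the number of vowels is.
"tupur" has 2 vowels. The stems with 2 vowels (dudob → dudobar, nimul → nimular, nuvvab → nuvvabar) add -ar.
So tupur → tupurar.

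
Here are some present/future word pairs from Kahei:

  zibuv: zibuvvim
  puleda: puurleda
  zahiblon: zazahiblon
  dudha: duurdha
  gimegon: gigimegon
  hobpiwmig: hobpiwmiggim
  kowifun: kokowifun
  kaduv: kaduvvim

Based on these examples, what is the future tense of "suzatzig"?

suzatziggim

"suzatzig" ends in -g. The one such stem in the data (hobpiwmig → hobpiwmiggim) doubles the final consonant and adds -im (as do zibuv, kaduv), so the same rule applies.
The other patterns: stems ending in -a insert -ur- after the first vowel; stems ending in -n repeat the first consonant+vowel as a prefix.
So suzatzig → suzatziggim.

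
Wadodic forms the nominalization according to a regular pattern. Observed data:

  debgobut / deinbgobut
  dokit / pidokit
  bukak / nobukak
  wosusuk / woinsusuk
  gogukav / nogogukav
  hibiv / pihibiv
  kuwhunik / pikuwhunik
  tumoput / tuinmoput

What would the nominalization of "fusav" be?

wosusuk and kuwhunik both end in -k yet inflect differently (woinsusuk, pikuwhunik), so the final letter is not what conditions the rule; the last vowel is.
"fusav" has last vowel 'a'. The stems whose last vowel is 'a' (bukak → nobukak, gogukav → nogogukav) add the prefix no-.
So fusav → nofusav.

nofusav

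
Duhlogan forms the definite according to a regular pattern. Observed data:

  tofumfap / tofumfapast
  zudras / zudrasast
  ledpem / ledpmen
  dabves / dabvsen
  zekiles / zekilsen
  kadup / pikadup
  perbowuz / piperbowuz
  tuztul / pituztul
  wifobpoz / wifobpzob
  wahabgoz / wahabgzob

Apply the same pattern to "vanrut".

pivanrut

"vanrut" has last vowel 'u'. The stems whose last vowel is 'u' (kadup → pikadup, perbowuz → piperbowuz, tuztul → pituztul) add the prefix pi-.
The other patterns: stems whose last vowel is 'a' add -ast; stems whose last vowel is 'e' delete the last vowel and add -en; stems whose last vowel is 'o' delete the last vowel and add -ob.
So vanrut → pivanrut.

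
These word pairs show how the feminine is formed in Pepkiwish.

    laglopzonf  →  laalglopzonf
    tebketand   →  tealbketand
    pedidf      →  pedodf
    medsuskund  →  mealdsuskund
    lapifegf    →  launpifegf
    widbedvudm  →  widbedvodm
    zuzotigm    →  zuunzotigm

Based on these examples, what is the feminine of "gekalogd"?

geunkalogd

laglopzonf and pedidf both end in -f yet inflect differently (laalglopzonf, pedodf), so the final letter is not what conditions the rule; the second-to-last letter is.
"gekalogd" has second-to-last letter 'g'. The stems whose second-to-last letter is 'g' (zuzotigm → zuunzotigm, lapifegf → launpifegf) insert -un- after the first vowel.
The other patterns: stems whose second-to-last letter is 'n' insert -al- after the first vowel; stems whose second-to-last letter is 'd' change the last vowel to 'o'.
So gekalogd → geunkalogd.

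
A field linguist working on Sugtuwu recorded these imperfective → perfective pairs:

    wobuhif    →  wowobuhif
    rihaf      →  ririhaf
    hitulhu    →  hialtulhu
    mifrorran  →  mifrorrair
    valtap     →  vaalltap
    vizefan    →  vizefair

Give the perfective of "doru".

rihaf and vizefan both have last vowel 'a' yet inflect differently (ririhaf, vizefair), so the last vowel is not what conditions the rule; the final letter is.
"doru" ends in -u. The one such stem in the data (hitulhu → hialtulhu) inserts -al- after the first vowel (as does valtap), so the same rule applies.
So doru → doalru.

doalru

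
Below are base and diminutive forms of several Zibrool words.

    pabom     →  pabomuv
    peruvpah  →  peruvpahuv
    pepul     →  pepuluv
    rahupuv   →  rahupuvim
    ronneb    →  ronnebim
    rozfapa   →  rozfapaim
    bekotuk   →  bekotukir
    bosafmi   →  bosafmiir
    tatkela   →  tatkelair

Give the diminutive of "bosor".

"bosor" begins with b-. The stems beginning with b- (bekotuk → bekotukir, bosafmi → bosafmiir) add -ir.
The other patterns: stems beginning with p- add -uv; stems beginning with r- add -im.
So bosor → bosorir.

bosorir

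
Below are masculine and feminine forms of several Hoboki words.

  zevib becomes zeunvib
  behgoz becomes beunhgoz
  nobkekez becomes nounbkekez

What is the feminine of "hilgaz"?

Every pair shown (zevib → zeunvib, behgoz → beunhgoz, nobkekez → nounbkekez) follows the same rule: insert -un- after the first vowel.
So hilgaz → hiunlgaz.

hiunlgaz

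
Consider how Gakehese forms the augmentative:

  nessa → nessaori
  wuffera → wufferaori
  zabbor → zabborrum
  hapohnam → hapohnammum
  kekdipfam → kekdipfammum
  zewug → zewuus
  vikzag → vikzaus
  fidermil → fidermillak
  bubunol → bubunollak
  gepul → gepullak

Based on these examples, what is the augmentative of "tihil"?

nessa and hapohnam both have last vowel 'a' yet inflect differently (nessaori, hapohnammum), so the last vowel is not what conditions the rule; the final letter is.
"tihil" ends in -l. The stems ending in -l (fidermil → fidermillak, bubunol → bubunollak, gepul → gepullak) double the final consonant and add -ak.
So tihil → tihillak.

tihillak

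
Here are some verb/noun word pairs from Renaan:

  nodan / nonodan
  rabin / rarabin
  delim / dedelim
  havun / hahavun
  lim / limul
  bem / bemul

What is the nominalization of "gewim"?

gegewim

"gewim" has 2 vowels. The stems with 2 vowels (nodan → nonodan, rabin → rarabin, delim → dedelim) repeat the first consonant+vowel as a prefix.
So gewim → gegewim.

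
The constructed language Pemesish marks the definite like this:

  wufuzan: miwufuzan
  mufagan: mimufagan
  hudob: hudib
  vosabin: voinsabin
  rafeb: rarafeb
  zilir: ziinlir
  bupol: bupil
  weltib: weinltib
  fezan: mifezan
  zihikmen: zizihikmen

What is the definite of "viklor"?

viklir

"viklor" has last vowel 'o'. The stems whose last vowel is 'o' (bupol → bupil, hudob → hudib) change the last vowel to 'i'.
The other patterns: stems whose last vowel is 'i' insert -in- after the first vowel; stems whose last vowel is 'e' repeat the first consonant+vowel as a prefix; stems whose last vowel is 'a' add the prefix mi-.
So viklor → viklir.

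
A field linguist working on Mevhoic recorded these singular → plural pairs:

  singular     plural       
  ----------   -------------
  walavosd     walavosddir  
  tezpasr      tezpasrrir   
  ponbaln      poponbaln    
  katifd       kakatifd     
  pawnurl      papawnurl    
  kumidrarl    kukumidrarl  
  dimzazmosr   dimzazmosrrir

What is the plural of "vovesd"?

vovesddir

walavosd and katifd both end in -d yet inflect differently (walavosddir, kakatifd), so the final letter is not what conditions the rule; the second-to-last letter is.
"vovesd" has second-to-last letter 's'. The stems whose second-to-last letter is 's' (tezpasr → tezpasrrir, dimzazmosr → dimzazmosrrir, walavosd → walavosddir) double the final consonant and add -ir.
So vovesd → vovesddir.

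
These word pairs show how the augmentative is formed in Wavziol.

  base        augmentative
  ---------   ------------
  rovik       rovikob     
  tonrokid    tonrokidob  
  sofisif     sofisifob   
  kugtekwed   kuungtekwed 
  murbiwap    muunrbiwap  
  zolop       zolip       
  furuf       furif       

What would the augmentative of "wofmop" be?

wofmip

tonrokid and kugtekwed both end in -d yet inflect differently (tonrokidob, kuungtekwed), so the final letter is not what conditions the rule; the last vowel is.
"wofmop" has last vowel 'o'. The one such stem in the data (zolop → zolip) changes the last vowel to 'i' (as does furuf), so the same rule applies.
So wofmop → wofmip.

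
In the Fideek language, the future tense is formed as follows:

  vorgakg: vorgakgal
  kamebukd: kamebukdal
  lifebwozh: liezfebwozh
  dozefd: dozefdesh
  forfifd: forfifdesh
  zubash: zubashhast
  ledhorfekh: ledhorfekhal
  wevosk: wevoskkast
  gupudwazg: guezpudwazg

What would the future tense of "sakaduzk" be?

saezkaduzk

"sakaduzk" has second-to-last letter 'z'. The stems whose second-to-last letter is 'z' (gupudwazg → guezpudwazg, lifebwozh → liezfebwozh) insert -ez- after the first vowel.
The other patterns: stems whose second-to-last letter is 'k' add -al; stems whose second-to-last letter is 's' double the final consonant and add -ast; stems whose second-to-last letter is 'f' add -esh.
So sakaduzk → saezkaduzk.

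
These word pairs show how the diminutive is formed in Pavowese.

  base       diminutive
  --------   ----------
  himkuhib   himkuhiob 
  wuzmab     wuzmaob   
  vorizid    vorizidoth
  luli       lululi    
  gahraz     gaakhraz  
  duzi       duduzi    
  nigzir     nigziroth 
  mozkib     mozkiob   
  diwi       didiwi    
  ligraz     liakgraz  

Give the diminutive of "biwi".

bibiwi

luli and mozkib both have last vowel 'i' yet inflect differently (lululi, mozkiob), so the last vowel is not what conditions the rule; the final letter is.
"biwi" ends in -i. The stems ending in -i (luli → lululi, diwi → didiwi, duzi → duduzi) repeat the first consonant+vowel as a prefix.
So biwi → bibiwi.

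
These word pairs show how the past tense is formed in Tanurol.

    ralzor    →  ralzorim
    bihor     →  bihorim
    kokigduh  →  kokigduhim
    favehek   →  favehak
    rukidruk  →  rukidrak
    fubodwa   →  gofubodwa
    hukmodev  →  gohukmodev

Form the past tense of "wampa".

gowampa

kokigduh and rukidruk both have last vowel 'u' yet inflect differently (kokigduhim, rukidrak), so the last vowel is not what conditions the rule; the final letter is.
"wampa" ends in -a. The one such stem in the data (fubodwa → gofubodwa) adds the prefix go-, so the same rule applies.
The other patterns: stems ending in -h or -r add -im; stems ending in -k change the last vowel to 'a'.
So wampa → gowampa.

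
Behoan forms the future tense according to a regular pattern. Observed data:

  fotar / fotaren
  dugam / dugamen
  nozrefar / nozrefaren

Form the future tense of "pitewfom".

Every pair shown (fotar → fotaren, dugam → dugamen, nozrefar → nozrefaren) follows the same rule: add -en.
So pitewfom → pitewfomen.

pitewfomen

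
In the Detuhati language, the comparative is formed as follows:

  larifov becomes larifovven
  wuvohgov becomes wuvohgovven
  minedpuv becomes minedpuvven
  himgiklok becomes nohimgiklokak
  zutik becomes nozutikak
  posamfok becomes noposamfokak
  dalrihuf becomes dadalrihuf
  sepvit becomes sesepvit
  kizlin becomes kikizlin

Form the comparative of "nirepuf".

ninirepuf

larifov and himgiklok both have last vowel 'o' yet inflect differently (larifovven, nohimgiklokak), so the last vowel is not what conditions the rule; the final letter is.
"nirepuf" ends in -f. The one such stem in the data (dalrihuf → dadalrihuf) repeats the first consonant+vowel as a prefix (as do sepvit, kizlin), so the same rule applies.
The other patterns: stems ending in -v double the final consonant and add -en; stems ending in -k add no- … -ak around the stem.
So nirepuf → ninirepuf.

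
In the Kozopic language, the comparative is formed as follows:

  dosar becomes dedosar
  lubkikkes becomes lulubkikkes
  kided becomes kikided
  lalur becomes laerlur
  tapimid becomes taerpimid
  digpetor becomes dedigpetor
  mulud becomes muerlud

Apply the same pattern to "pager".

papager

tapimid and kided both end in -d yet inflect differently (taerpimid, kikided), so the final letter is not what conditions the rule; the last vowel is.
"pager" has last vowel 'e'. The stems whose last vowel is 'e' (kided → kikided, lubkikkes → lulubkikkes) repeat the first consonant+vowel as a prefix.
The other patterns: stems whose last vowel is 'i' or 'u' insert -er- after the first vowel; stems whose last vowel is 'a' or 'o' add the prefix de-.
So pager → papager.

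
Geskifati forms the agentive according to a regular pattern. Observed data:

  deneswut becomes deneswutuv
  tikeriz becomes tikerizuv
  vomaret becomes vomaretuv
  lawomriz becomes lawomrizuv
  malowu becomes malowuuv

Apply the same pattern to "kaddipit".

kaddipituv

Every pair shown (deneswut → deneswutuv, tikeriz → tikerizuv, vomaret → vomaretuv, …) follows the same rule: add -uv.
So kaddipit → kaddipituv.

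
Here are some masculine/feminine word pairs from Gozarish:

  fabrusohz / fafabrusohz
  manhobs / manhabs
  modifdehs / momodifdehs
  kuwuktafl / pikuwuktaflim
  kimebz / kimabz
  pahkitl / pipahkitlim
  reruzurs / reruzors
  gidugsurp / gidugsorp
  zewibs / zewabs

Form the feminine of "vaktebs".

vaktabs

modifdehs and manhobs both end in -s yet inflect differently (momodifdehs, manhabs), so the final letter is not what conditions the rule; the second-to-last letter is.
"vaktebs" has second-to-last letter 'b'. The stems whose second-to-last letter is 'b' (manhobs → manhabs, zewibs → zewabs, kimebz → kimabz) change the last vowel to 'a'.
So vaktebs → vaktabs.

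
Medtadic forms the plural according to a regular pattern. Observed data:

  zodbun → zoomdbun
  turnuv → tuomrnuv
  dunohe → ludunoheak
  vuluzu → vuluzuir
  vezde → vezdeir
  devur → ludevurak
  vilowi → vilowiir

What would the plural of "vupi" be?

vupiir

"vupi" begins with v-. The stems beginning with v- (vezde → vezdeir, vuluzu → vuluzuir, vilowi → vilowiir) add -ir.
The other patterns: stems beginning with d- add lu- … -ak around the stem; stems beginning with t- or z- insert -om- after the first vowel.
So vupi → vupiir.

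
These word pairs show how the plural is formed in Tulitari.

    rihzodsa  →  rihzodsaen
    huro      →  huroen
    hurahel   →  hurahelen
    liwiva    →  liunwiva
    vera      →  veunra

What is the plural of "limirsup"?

"limirsup" begins with l-. The one such stem in the data (liwiva → liunwiva) inserts -un- after the first vowel (as does vera), so the same rule applies.
The other pattern: stems beginning with h- or r- add -en.
So limirsup → liunmirsup.

liunmirsup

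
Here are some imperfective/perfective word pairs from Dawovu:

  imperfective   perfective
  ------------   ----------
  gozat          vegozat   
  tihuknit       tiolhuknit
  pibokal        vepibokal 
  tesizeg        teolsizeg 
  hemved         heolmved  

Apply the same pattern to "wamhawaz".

vewamhawaz

"wamhawaz" has last vowel 'a'. The stems whose last vowel is 'a' (pibokal → vepibokal, gozat → vegozat) add the prefix ve-.
So wamhawaz → vewamhawaz.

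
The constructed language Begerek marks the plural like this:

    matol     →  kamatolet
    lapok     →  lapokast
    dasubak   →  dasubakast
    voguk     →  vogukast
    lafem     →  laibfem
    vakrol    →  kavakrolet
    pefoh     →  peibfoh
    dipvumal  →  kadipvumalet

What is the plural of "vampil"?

kavampilet

"vampil" ends in -l. The stems ending in -l (dipvumal → kadipvumalet, matol → kamatolet, vakrol → kavakrolet) add ka- … -et around the stem.
The other patterns: stems ending in -k add -ast; stems ending in -h or -m insert -ib- after the first vowel.
So vampil → kavampilet.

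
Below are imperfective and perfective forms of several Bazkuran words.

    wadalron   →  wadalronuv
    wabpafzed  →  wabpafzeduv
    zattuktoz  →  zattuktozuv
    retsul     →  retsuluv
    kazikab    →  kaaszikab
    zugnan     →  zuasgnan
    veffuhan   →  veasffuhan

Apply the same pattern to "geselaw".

geasselaw

veffuhan and wadalron both end in -n yet inflect differently (veasffuhan, wadalronuv), so the final letter is not what conditions the rule; the last vowel is.
"geselaw" has last vowel 'a'. The stems whose last vowel is 'a' (veffuhan → veasffuhan, zugnan → zuasgnan, kazikab → kaaszikab) insert -as- after the first vowel.
So geselaw → geasselaw.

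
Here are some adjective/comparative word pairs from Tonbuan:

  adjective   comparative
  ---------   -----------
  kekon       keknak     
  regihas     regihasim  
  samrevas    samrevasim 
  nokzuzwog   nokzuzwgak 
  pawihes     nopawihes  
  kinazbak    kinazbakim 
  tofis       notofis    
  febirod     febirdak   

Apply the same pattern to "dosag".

"dosag" has last vowel 'a'. The stems whose last vowel is 'a' (kinazbak → kinazbakim, regihas → regihasim, samrevas → samrevasim) add -im.
The other patterns: stems whose last vowel is 'o' delete the last vowel and add -ak; stems whose last vowel is 'e' or 'i' add the prefix no-.
So dosag → dosagim.

dosagim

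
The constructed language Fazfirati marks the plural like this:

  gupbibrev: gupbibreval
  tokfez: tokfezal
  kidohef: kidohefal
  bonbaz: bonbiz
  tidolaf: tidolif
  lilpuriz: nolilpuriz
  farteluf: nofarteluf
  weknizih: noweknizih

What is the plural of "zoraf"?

zorif

"zoraf" has last vowel 'a'. The stems whose last vowel is 'a' (bonbaz → bonbiz, tidolaf → tidolif) change the last vowel to 'i'.
So zoraf → zorif.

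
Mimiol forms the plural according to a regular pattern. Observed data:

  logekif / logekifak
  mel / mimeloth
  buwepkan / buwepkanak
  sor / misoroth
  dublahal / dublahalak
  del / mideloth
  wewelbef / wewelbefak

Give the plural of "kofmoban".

kofmobanak

mel and dublahal both end in -l yet inflect differently (mimeloth, dublahalak), so the final letter is not what conditions the rule; the number of vowels is.
"kofmoban" has 3 vowels. The stems with 3 vowels (dublahal → dublahalak, wewelbef → wewelbefak, logekif → logekifak) add -ak.
So kofmoban → kofmobanak.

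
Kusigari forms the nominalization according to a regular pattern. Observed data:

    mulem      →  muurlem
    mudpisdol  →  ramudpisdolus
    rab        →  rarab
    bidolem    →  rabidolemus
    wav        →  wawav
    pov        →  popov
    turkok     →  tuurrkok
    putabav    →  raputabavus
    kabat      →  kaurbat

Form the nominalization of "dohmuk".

"dohmuk" has 2 vowels. The stems with 2 vowels (turkok → tuurrkok, kabat → kaurbat, mulem → muurlem) insert -ur- after the first vowel.
So dohmuk → dourhmuk.

dourhmuk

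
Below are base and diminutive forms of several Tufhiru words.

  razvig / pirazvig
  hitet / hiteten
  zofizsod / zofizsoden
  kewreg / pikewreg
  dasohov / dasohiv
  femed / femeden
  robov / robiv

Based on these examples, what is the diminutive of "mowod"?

mowoden

"mowod" ends in -d. The stems ending in -d (zofizsod → zofizsoden, femed → femeden) add -en.
The other patterns: stems ending in -v change the last vowel to 'i'; stems ending in -g add the prefix pi-.
So mowod → mowoden.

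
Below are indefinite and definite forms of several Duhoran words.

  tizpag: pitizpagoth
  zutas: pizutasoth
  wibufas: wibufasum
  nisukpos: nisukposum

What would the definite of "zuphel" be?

wibufas and zutas both end in -s yet inflect differently (wibufasum, pizutasoth), so the final letter is not what conditions the rule; the number of vowels is.
"zuphel" has 2 vowels. The stems with 2 vowels (zutas → pizutasoth, tizpag → pitizpagoth) add pi- … -oth around the stem.
The other pattern: stems with 3 vowels add -um.
So zuphel → pizupheloth.

pizupheloth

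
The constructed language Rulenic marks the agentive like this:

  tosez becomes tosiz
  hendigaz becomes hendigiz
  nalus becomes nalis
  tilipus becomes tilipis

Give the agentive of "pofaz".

pofiz

Every pair shown (tosez → tosiz, hendigaz → hendigiz, nalus → nalis, …) follows the same rule: change the last vowel to 'i'.
So pofaz → pofiz.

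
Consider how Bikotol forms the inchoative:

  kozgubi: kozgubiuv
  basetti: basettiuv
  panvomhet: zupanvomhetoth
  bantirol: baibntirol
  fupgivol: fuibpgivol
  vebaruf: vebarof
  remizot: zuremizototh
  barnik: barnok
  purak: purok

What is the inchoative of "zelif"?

remizot and bantirol both have last vowel 'o' yet inflect differently (zuremizototh, baibntirol), so the last vowel is not what conditions the rule; the final letter is.
"zelif" ends in -f. The one such stem in the data (vebaruf → vebarof) changes the last vowel to 'o' (as do purak, barnik), so the same rule applies.
The other patterns: stems ending in -t add zu- … -oth around the stem; stems ending in -l insert -ib- after the first vowel; stems ending in -i add -uv.
So zelif → zelof.

zelof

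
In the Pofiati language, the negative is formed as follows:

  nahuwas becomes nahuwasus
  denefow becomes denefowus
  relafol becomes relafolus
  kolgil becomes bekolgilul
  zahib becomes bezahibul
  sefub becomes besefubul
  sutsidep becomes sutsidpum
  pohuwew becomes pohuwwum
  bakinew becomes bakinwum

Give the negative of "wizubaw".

"wizubaw" has last vowel 'a'. The one such stem in the data (nahuwas → nahuwasus) adds -us, so the same rule applies.
The other patterns: stems whose last vowel is 'i' or 'u' add be- … -ul around the stem; stems whose last vowel is 'e' delete the last vowel and add -um.
So wizubaw → wizubawus.

wizubawus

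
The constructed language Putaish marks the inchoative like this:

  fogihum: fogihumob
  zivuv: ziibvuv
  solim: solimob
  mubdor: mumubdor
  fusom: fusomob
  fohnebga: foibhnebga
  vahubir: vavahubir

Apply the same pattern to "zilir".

"zilir" ends in -r. The stems ending in -r (vahubir → vavahubir, mubdor → mumubdor) repeat the first consonant+vowel as a prefix.
The other patterns: stems ending in -m add -ob; stems ending in -a or -v insert -ib- after the first vowel.
So zilir → zizilir.

zizilir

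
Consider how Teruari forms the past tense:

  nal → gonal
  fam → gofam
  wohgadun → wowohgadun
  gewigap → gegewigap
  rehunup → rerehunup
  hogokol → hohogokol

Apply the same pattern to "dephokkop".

"dephokkop" has 3 vowels. The stems with 3 vowels (wohgadun → wowohgadun, gewigap → gegewigap, rehunup → rerehunup) repeat the first consonant+vowel as a prefix.
So dephokkop → dedephokkop.

dedephokkop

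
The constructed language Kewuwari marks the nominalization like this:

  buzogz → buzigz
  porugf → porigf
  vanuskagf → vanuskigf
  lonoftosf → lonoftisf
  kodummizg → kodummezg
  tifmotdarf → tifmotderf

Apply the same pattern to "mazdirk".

mazderk

porugf and tifmotdarf both end in -f yet inflect differently (porigf, tifmotderf), so the final letter is not what conditions the rule; the second-to-last letter is.
"mazdirk" has second-to-last letter 'r'. The one such stem in the data (tifmotdarf → tifmotderf) changes the last vowel to 'e' (as does kodummizg), so the same rule applies.
So mazdirk → mazderk.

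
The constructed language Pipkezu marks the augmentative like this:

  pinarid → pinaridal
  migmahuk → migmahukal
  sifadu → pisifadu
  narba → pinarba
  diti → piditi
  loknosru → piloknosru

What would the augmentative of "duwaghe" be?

migmahuk and sifadu both have last vowel 'u' yet inflect differently (migmahukal, pisifadu), so the last vowel is not what conditions the rule; whether the stem ends in a vowel or a consonant is.
"duwaghe" ends in a vowel. The stems ending in a vowel (sifadu → pisifadu, narba → pinarba, diti → piditi) add the prefix pi-.
The other pattern: stems ending in a consonant add -al.
So duwaghe → piduwaghe.

piduwaghe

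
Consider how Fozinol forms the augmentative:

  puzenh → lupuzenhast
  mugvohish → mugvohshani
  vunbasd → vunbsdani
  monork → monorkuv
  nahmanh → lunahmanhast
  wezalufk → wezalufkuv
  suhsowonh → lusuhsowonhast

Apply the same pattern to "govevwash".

govevwshani

suhsowonh and mugvohish both end in -h yet inflect differently (lusuhsowonhast, mugvohshani), so the final letter is not what conditions the rule; the second-to-last letter is.
"govevwash" has second-to-last letter 's'. The stems whose second-to-last letter is 's' (vunbasd → vunbsdani, mugvohish → mugvohshani) delete the last vowel and add -ani.
The other patterns: stems whose second-to-last letter is 'n' add lu- … -ast around the stem; stems whose second-to-last letter is 'f' or 'r' add -uv.
So govevwash → govevwshani.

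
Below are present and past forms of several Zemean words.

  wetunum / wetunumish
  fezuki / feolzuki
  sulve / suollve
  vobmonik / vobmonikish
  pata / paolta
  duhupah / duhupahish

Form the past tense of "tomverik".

duhupah and pata both have last vowel 'a' yet inflect differently (duhupahish, paolta), so the last vowel is not what conditions the rule; whether the stem ends in a vowel or a consonant is.
"tomverik" ends in a consonant. The stems ending in a consonant (wetunum → wetunumish, vobmonik → vobmonikish, duhupah → duhupahish) add -ish.
The other pattern: stems ending in a vowel insert -ol- after the first vowel.
So tomverik → tomverikish.

tomverikish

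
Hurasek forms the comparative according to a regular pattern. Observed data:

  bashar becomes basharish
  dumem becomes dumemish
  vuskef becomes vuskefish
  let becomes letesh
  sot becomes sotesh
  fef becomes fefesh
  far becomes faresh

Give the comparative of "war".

vuskef and fef both end in -f yet inflect differently (vuskefish, fefesh), so the final letter is not what conditions the rule; the number of vowels is.
"war" has 1 vowel. The stems with 1 vowel (let → letesh, sot → sotesh, fef → fefesh) add -esh.
The other pattern: stems with 2 vowels add -ish.
So war → waresh.

waresh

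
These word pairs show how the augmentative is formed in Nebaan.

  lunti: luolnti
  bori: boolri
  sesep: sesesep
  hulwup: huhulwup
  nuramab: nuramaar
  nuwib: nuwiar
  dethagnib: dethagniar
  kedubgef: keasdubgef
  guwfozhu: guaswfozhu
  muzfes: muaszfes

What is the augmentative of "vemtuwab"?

lunti and nuwib both have last vowel 'i' yet inflect differently (luolnti, nuwiar), so the last vowel is not what conditions the rule; the final letter is.
"vemtuwab" ends in -b. The stems ending in -b (nuramab → nuramaar, nuwib → nuwiar, dethagnib → dethagniar) drop the final letter and add -ar.
So vemtuwab → vemtuwaar.

vemtuwaar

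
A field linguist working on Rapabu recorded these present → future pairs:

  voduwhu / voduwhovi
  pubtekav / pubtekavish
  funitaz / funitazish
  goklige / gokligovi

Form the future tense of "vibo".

vibovi

funitaz and voduwhu both have 3 vowels yet inflect differently (funitazish, voduwhovi), so the number of vowels is not what conditions the rule; whether the stem ends in a vowel or a consonant is.
"vibo" ends in a vowel. The stems ending in a vowel (voduwhu → voduwhovi, goklige → gokligovi) drop the final letter and add -ovi.
So vibo → vibovi.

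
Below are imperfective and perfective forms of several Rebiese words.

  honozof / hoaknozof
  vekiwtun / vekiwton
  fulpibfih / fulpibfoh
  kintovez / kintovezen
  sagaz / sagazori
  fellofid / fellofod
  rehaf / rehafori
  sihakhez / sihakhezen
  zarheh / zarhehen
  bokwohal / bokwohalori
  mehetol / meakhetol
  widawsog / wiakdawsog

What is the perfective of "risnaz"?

bokwohal and mehetol both end in -l yet inflect differently (bokwohalori, meakhetol), so the final letter is not what conditions the rule; the last vowel is.
"risnaz" has last vowel 'a'. The stems whose last vowel is 'a' (rehaf → rehafori, sagaz → sagazori, bokwohal → bokwohalori) add -ori.
The other patterns: stems whose last vowel is 'o' insert -ak- after the first vowel; stems whose last vowel is 'i' or 'u' change the last vowel to 'o'; stems whose last vowel is 'e' add -en.
So risnaz → risnazori.

risnazori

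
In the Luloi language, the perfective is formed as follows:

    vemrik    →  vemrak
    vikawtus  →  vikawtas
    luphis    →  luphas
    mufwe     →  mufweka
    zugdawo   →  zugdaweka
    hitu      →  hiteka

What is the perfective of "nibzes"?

hitu and vikawtus both have last vowel 'u' yet inflect differently (hiteka, vikawtas), so the last vowel is not what conditions the rule; whether the stem ends in a vowel or a consonant is.
"nibzes" ends in a consonant. The stems ending in a consonant (vikawtus → vikawtas, luphis → luphas, vemrik → vemrak) change the last vowel to 'a'.
The other pattern: stems ending in a vowel drop the final letter and add -eka.
So nibzes → nibzas.

nibzas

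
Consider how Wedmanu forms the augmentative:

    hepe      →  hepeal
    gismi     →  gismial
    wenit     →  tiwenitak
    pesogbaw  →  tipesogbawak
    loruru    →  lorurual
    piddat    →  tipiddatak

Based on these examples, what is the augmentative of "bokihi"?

gismi and wenit both have last vowel 'i' yet inflect differently (gismial, tiwenitak), so the last vowel is not what conditions the rule; whether the stem ends in a vowel or a consonant is.
"bokihi" ends in a vowel. The stems ending in a vowel (hepe → hepeal, gismi → gismial, loruru → lorurual) add -al.
The other pattern: stems ending in a consonant add ti- … -ak around the stem.
So bokihi → bokihial.

bokihial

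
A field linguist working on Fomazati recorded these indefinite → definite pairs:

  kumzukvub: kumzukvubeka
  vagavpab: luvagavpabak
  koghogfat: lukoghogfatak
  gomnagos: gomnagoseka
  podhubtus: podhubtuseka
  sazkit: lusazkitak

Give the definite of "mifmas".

lumifmasak

vagavpab and kumzukvub both end in -b yet inflect differently (luvagavpabak, kumzukvubeka), so the final letter is not what conditions the rule; the last vowel is.
"mifmas" has last vowel 'a'. The stems whose last vowel is 'a' (vagavpab → luvagavpabak, koghogfat → lukoghogfatak) add lu- … -ak around the stem.
The other pattern: stems whose last vowel is 'o' or 'u' add -eka.
So mifmas → lumifmasak.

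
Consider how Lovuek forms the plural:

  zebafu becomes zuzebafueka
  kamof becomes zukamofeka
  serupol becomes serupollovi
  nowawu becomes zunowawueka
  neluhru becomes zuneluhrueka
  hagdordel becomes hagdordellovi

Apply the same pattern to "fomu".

zufomueka

"fomu" ends in -u. The stems ending in -u (zebafu → zuzebafueka, neluhru → zuneluhrueka, nowawu → zunowawueka) add zu- … -eka around the stem.
The other pattern: stems ending in -l double the final consonant and add -ovi.
So fomu → zufomueka.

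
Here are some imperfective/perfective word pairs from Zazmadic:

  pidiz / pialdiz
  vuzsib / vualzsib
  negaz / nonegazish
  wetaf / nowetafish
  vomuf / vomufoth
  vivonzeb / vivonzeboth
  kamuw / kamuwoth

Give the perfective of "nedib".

nealdib

"nedib" has last vowel 'i'. The stems whose last vowel is 'i' (pidiz → pialdiz, vuzsib → vualzsib) insert -al- after the first vowel.
So nedib → nealdib.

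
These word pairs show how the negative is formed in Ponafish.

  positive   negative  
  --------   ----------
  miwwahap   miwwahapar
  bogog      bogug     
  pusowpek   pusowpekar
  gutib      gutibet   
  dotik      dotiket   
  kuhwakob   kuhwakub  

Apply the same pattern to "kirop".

kirup

"kirop" has last vowel 'o'. The stems whose last vowel is 'o' (kuhwakob → kuhwakub, bogog → bogug) change the last vowel to 'u'.
The other patterns: stems whose last vowel is 'i' add -et; stems whose last vowel is 'a' or 'e' add -ar.
So kirop → kirup.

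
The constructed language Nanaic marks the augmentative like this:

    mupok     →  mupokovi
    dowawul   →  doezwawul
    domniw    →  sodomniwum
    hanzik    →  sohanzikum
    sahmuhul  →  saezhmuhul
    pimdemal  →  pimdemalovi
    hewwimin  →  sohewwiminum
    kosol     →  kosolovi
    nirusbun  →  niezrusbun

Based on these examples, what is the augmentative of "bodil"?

"bodil" has last vowel 'i'. The stems whose last vowel is 'i' (domniw → sodomniwum, hewwimin → sohewwiminum, hanzik → sohanzikum) add so- … -um around the stem.
The other patterns: stems whose last vowel is 'u' insert -ez- after the first vowel; stems whose last vowel is 'a' or 'o' add -ovi.
So bodil → sobodilum.

sobodilum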